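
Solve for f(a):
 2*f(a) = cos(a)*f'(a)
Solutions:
 f(a) = C1*(sin(a) + 1)/(sin(a) - 1)


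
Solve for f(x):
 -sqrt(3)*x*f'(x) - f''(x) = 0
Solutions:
 f(x) = C1 + C2*erf(sqrt(2)*3^(1/4)*x/2)


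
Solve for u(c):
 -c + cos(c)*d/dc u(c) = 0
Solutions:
 u(c) = C1 + Integral(c/cos(c), c)


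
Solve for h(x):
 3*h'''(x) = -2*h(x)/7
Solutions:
 h(x) = C3*exp(-2^(1/3)*21^(2/3)*x/21) + (C1*sin(2^(1/3)*3^(1/6)*7^(2/3)*x/14) + C2*cos(2^(1/3)*3^(1/6)*7^(2/3)*x/14))*exp(2^(1/3)*21^(2/3)*x/42)


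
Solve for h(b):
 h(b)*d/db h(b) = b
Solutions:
 h(b) = -sqrt(C1 + b^2)
 h(b) = sqrt(C1 + b^2)


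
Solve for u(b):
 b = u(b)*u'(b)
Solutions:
 u(b) = -sqrt(C1 + b^2)
 u(b) = sqrt(C1 + b^2)


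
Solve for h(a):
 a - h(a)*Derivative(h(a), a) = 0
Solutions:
 h(a) = -sqrt(C1 + a^2)
 h(a) = sqrt(C1 + a^2)


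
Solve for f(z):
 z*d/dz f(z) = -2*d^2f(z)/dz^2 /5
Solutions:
 f(z) = C1 + C2*erf(sqrt(5)*z/2)


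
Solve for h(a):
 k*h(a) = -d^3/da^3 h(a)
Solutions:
 h(a) = C1*exp(a*(-k)^(1/3)) + C2*exp(a*(-k)^(1/3)*(-1 + sqrt(3)*I)/2) + C3*exp(-a*(-k)^(1/3)*(1 + sqrt(3)*I)/2)


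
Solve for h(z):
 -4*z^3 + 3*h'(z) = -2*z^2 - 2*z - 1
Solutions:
 h(z) = C1 + z^4/3 - 2*z^3/9 - z^2/3 - z/3


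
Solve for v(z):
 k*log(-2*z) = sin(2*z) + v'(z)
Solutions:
 v(z) = C1 + k*z*(log(-z) - 1) + k*z*log(2) + cos(2*z)/2


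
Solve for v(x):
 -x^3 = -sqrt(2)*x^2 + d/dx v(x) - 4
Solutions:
 v(x) = C1 - x^4/4 + sqrt(2)*x^3/3 + 4*x


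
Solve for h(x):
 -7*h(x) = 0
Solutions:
 h(x) = 0


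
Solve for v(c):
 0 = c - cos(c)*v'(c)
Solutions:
 v(c) = C1 + Integral(c/cos(c), c)


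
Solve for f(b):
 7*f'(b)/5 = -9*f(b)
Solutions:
 f(b) = C1*exp(-45*b/7)


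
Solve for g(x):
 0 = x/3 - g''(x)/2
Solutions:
 g(x) = C1 + C2*x + x^3/9


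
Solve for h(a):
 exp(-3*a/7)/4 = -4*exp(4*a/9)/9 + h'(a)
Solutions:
 h(a) = C1 + exp(4*a/9) - 7*exp(-3*a/7)/12


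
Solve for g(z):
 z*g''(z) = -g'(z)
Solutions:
 g(z) = C1 + C2*log(z)


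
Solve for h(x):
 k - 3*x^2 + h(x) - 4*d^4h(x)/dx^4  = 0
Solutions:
 h(x) = C1*exp(-sqrt(2)*x/2) + C2*exp(sqrt(2)*x/2) + C3*sin(sqrt(2)*x/2) + C4*cos(sqrt(2)*x/2) - k + 3*x^2


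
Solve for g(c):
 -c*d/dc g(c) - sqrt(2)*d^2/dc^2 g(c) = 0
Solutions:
 g(c) = C1 + C2*erf(2^(1/4)*c/2)


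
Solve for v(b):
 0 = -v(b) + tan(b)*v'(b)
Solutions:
 v(b) = C1*sin(b)


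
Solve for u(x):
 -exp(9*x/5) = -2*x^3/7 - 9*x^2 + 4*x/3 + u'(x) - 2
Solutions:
 u(x) = C1 + x^4/14 + 3*x^3 - 2*x^2/3 + 2*x - 5*exp(9*x/5)/9


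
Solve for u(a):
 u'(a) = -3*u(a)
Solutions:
 u(a) = C1*exp(-3*a)


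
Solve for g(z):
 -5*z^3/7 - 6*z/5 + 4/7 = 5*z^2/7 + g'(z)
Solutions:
 g(z) = C1 - 5*z^4/28 - 5*z^3/21 - 3*z^2/5 + 4*z/7


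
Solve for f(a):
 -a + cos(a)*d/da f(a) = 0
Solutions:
 f(a) = C1 + Integral(a/cos(a), a)


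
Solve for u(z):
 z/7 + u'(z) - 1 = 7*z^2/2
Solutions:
 u(z) = C1 + 7*z^3/6 - z^2/14 + z


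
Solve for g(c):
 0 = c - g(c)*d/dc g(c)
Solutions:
 g(c) = -sqrt(C1 + c^2)
 g(c) = sqrt(C1 + c^2)


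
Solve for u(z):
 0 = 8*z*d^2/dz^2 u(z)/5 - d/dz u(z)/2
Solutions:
 u(z) = C1 + C2*z^(21/16)


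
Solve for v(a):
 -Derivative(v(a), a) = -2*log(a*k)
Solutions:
 v(a) = C1 + 2*a*log(a*k) - 2*a


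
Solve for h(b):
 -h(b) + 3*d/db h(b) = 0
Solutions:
 h(b) = C1*exp(b/3)


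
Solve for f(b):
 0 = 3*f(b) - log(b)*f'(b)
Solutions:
 f(b) = C1*exp(3*li(b))


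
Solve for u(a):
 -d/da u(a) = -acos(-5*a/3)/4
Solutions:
 u(a) = C1 + a*acos(-5*a/3)/4 + sqrt(9 - 25*a^2)/20


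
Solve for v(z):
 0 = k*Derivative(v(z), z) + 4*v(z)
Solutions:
 v(z) = C1*exp(-4*z/k)


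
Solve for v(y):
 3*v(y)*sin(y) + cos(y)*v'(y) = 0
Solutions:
 v(y) = C1*cos(y)^3


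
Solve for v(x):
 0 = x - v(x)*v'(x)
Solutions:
 v(x) = -sqrt(C1 + x^2)
 v(x) = sqrt(C1 + x^2)


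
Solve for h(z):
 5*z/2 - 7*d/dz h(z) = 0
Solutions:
 h(z) = C1 + 5*z^2/28


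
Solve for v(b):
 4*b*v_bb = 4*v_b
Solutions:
 v(b) = C1 + C2*b^2


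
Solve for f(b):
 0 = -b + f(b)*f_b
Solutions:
 f(b) = -sqrt(C1 + b^2)
 f(b) = sqrt(C1 + b^2)


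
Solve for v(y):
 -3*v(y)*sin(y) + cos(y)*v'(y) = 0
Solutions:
 v(y) = C1/cos(y)^3


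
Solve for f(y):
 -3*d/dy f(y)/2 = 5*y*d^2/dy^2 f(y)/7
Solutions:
 f(y) = C1 + C2/y^(11/10)


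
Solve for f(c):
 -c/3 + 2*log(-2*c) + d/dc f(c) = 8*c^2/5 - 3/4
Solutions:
 f(c) = C1 + 8*c^3/15 + c^2/6 - 2*c*log(-c) + c*(5/4 - 2*log(2))


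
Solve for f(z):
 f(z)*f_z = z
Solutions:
 f(z) = -sqrt(C1 + z^2)
 f(z) = sqrt(C1 + z^2)


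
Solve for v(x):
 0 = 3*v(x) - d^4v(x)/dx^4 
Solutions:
 v(x) = C1*exp(-3^(1/4)*x) + C2*exp(3^(1/4)*x) + C3*sin(3^(1/4)*x) + C4*cos(3^(1/4)*x)


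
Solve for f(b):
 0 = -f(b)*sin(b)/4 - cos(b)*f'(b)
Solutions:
 f(b) = C1*cos(b)^(1/4)


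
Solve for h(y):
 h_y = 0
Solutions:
 h(y) = C1


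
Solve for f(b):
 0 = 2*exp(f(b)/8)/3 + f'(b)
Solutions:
 f(b) = 8*log(1/(C1 + 2*b)) + 8*log(24)


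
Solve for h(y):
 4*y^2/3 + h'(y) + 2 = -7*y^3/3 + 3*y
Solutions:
 h(y) = C1 - 7*y^4/12 - 4*y^3/9 + 3*y^2/2 - 2*y


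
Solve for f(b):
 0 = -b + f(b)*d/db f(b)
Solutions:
 f(b) = -sqrt(C1 + b^2)
 f(b) = sqrt(C1 + b^2)


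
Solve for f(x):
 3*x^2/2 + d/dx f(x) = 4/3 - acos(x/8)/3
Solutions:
 f(x) = C1 - x^3/2 - x*acos(x/8)/3 + 4*x/3 + sqrt(64 - x^2)/3


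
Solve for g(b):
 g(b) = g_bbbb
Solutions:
 g(b) = C1*exp(-b) + C2*exp(b) + C3*sin(b) + C4*cos(b)


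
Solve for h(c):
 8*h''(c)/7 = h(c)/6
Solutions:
 h(c) = C1*exp(-sqrt(21)*c/12) + C2*exp(sqrt(21)*c/12)


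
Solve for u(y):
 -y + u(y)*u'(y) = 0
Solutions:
 u(y) = -sqrt(C1 + y^2)
 u(y) = sqrt(C1 + y^2)


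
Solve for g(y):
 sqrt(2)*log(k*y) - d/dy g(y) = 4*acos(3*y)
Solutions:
 g(y) = C1 + sqrt(2)*y*(log(k*y) - 1) - 4*y*acos(3*y) + 4*sqrt(1 - 9*y^2)/3


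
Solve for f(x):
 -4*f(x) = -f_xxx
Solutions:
 f(x) = C3*exp(2^(2/3)*x) + (C1*sin(2^(2/3)*sqrt(3)*x/2) + C2*cos(2^(2/3)*sqrt(3)*x/2))*exp(-2^(2/3)*x/2)


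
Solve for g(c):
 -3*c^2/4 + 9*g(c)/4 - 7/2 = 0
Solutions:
 g(c) = c^2/3 + 14/9


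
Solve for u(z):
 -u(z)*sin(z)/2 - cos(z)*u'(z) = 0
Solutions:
 u(z) = C1*sqrt(cos(z))


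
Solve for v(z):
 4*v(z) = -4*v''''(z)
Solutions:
 v(z) = (C1*sin(sqrt(2)*z/2) + C2*cos(sqrt(2)*z/2))*exp(-sqrt(2)*z/2) + (C3*sin(sqrt(2)*z/2) + C4*cos(sqrt(2)*z/2))*exp(sqrt(2)*z/2)


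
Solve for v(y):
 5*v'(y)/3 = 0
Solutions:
 v(y) = C1


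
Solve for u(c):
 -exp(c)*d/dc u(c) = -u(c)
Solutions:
 u(c) = C1*exp(-exp(-c))


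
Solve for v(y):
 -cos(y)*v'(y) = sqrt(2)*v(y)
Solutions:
 v(y) = C1*(sin(y) - 1)^(sqrt(2)/2)/(sin(y) + 1)^(sqrt(2)/2)


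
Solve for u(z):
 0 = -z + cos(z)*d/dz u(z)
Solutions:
 u(z) = C1 + Integral(z/cos(z), z)


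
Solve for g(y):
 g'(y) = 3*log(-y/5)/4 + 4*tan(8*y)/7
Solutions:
 g(y) = C1 + 3*y*log(-y)/4 - 3*y*log(5)/4 - 3*y/4 - log(cos(8*y))/14


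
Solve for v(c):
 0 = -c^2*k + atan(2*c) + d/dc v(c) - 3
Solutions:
 v(c) = C1 + c^3*k/3 - c*atan(2*c) + 3*c + log(4*c^2 + 1)/4


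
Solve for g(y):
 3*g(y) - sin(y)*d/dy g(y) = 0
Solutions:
 g(y) = C1*(cos(y) - 1)^(3/2)/(cos(y) + 1)^(3/2)


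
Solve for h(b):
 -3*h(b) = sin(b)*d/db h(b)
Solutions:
 h(b) = C1*(cos(b) + 1)^(3/2)/(cos(b) - 1)^(3/2)


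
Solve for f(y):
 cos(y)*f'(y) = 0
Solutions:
 f(y) = C1


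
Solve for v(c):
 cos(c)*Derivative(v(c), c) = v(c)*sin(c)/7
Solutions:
 v(c) = C1/cos(c)^(1/7)


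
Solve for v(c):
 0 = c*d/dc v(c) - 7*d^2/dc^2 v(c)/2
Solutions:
 v(c) = C1 + C2*erfi(sqrt(7)*c/7)


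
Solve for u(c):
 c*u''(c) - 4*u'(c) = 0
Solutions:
 u(c) = C1 + C2*c^5


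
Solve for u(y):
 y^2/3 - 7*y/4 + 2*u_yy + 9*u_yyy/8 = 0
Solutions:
 u(y) = C1 + C2*y + C3*exp(-16*y/9) - y^4/72 + 17*y^3/96 - 153*y^2/512


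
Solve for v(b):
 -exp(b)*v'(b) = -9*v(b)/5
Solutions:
 v(b) = C1*exp(-9*exp(-b)/5)


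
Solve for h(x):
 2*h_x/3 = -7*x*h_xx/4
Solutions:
 h(x) = C1 + C2*x^(13/21)


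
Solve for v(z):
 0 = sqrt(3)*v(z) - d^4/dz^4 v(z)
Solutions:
 v(z) = C1*exp(-3^(1/8)*z) + C2*exp(3^(1/8)*z) + C3*sin(3^(1/8)*z) + C4*cos(3^(1/8)*z)


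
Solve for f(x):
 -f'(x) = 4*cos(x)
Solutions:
 f(x) = C1 - 4*sin(x)


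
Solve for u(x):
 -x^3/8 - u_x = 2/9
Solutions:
 u(x) = C1 - x^4/32 - 2*x/9


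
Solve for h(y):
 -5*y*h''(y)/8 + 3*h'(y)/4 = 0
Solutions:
 h(y) = C1 + C2*y^(11/5)


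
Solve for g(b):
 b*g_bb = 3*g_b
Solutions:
 g(b) = C1 + C2*b^4


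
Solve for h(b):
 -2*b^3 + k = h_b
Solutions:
 h(b) = C1 - b^4/2 + b*k


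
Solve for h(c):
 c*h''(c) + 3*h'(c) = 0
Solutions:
 h(c) = C1 + C2/c^2


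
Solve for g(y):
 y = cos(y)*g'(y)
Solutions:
 g(y) = C1 + Integral(y/cos(y), y)


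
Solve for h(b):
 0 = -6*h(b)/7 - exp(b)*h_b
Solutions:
 h(b) = C1*exp(6*exp(-b)/7)


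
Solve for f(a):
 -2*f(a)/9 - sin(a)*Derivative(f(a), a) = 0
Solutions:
 f(a) = C1*(cos(a) + 1)^(1/9)/(cos(a) - 1)^(1/9)


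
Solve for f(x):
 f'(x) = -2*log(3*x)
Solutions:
 f(x) = C1 - 2*x*log(x) - x*log(9) + 2*x


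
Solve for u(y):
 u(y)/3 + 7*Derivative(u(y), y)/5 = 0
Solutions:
 u(y) = C1*exp(-5*y/21)


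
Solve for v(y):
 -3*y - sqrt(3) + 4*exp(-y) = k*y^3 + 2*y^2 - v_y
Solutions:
 v(y) = C1 + k*y^4/4 + 2*y^3/3 + 3*y^2/2 + sqrt(3)*y + 4*exp(-y)


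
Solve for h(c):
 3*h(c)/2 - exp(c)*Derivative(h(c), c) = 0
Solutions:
 h(c) = C1*exp(-3*exp(-c)/2)


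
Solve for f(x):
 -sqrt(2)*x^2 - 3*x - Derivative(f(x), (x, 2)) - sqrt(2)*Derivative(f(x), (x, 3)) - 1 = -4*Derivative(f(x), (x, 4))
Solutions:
 f(x) = C1 + C2*x + C3*exp(-sqrt(2)*x/4) + C4*exp(sqrt(2)*x/2) - sqrt(2)*x^4/12 + x^3/6 + x^2*(-9*sqrt(2) - 1)/2


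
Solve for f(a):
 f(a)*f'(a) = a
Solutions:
 f(a) = -sqrt(C1 + a^2)
 f(a) = sqrt(C1 + a^2)


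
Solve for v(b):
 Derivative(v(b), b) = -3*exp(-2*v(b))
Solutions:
 v(b) = log(-sqrt(C1 - 6*b))
 v(b) = log(C1 - 6*b)/2


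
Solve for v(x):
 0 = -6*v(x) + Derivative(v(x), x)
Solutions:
 v(x) = C1*exp(6*x)


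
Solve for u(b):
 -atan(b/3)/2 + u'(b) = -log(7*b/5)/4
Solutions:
 u(b) = C1 - b*log(b)/4 + b*atan(b/3)/2 - b*log(7)/4 + b/4 + b*log(5)/4 - 3*log(b^2 + 9)/4


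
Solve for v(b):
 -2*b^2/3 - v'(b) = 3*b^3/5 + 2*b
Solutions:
 v(b) = C1 - 3*b^4/20 - 2*b^3/9 - b^2


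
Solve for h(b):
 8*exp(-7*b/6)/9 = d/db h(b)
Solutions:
 h(b) = C1 - 16*exp(-7*b/6)/21


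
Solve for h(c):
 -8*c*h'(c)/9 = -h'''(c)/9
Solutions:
 h(c) = C1 + Integral(C2*airyai(2*c) + C3*airybi(2*c), c)


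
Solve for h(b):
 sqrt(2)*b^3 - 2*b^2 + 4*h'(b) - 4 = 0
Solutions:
 h(b) = C1 - sqrt(2)*b^4/16 + b^3/6 + b


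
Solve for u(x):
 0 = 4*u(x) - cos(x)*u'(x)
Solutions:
 u(x) = C1*(sin(x)^2 + 2*sin(x) + 1)/(sin(x)^2 - 2*sin(x) + 1)


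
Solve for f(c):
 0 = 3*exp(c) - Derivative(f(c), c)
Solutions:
 f(c) = C1 + 3*exp(c)


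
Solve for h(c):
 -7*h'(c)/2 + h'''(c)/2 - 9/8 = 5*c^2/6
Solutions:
 h(c) = C1 + C2*exp(-sqrt(7)*c) + C3*exp(sqrt(7)*c) - 5*c^3/63 - 229*c/588


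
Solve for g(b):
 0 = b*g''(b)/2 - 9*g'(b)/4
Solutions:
 g(b) = C1 + C2*b^(11/2)


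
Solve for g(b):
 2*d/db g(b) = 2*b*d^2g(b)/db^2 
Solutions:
 g(b) = C1 + C2*b^2


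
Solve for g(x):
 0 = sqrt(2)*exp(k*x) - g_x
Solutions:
 g(x) = C1 + sqrt(2)*exp(k*x)/k


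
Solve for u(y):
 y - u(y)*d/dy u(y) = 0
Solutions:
 u(y) = -sqrt(C1 + y^2)
 u(y) = sqrt(C1 + y^2)


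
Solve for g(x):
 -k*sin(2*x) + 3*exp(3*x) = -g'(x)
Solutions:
 g(x) = C1 - k*cos(2*x)/2 - exp(3*x)


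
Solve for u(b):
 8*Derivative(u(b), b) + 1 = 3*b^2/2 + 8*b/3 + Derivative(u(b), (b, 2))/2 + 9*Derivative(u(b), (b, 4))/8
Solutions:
 u(b) = C1 + C2*exp(3^(1/3)*b*(-(108 + sqrt(11667))^(1/3) + 3^(1/3)/(108 + sqrt(11667))^(1/3))/9)*sin(3^(1/6)*b*(3/(108 + sqrt(11667))^(1/3) + 3^(2/3)*(108 + sqrt(11667))^(1/3))/9) + C3*exp(3^(1/3)*b*(-(108 + sqrt(11667))^(1/3) + 3^(1/3)/(108 + sqrt(11667))^(1/3))/9)*cos(3^(1/6)*b*(3/(108 + sqrt(11667))^(1/3) + 3^(2/3)*(108 + sqrt(11667))^(1/3))/9) + C4*exp(-2*3^(1/3)*b*(-(108 + sqrt(11667))^(1/3) + 3^(1/3)/(108 + sqrt(11667))^(1/3))/9) + b^3/16 + 137*b^2/768 - 631*b/6144


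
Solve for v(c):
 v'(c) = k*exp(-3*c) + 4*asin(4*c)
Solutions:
 v(c) = C1 + 4*c*asin(4*c) - k*exp(-3*c)/3 + sqrt(1 - 16*c^2)


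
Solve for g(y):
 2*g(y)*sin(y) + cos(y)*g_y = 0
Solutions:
 g(y) = C1*cos(y)^2


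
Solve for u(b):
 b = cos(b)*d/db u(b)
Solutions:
 u(b) = C1 + Integral(b/cos(b), b)


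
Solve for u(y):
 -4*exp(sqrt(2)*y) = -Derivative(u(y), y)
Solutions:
 u(y) = C1 + 2*sqrt(2)*exp(sqrt(2)*y)


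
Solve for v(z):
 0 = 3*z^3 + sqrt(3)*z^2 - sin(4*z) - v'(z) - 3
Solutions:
 v(z) = C1 + 3*z^4/4 + sqrt(3)*z^3/3 - 3*z + cos(4*z)/4


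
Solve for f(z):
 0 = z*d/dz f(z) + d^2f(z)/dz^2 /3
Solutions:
 f(z) = C1 + C2*erf(sqrt(6)*z/2)


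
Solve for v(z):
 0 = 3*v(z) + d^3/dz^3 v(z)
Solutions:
 v(z) = C3*exp(-3^(1/3)*z) + (C1*sin(3^(5/6)*z/2) + C2*cos(3^(5/6)*z/2))*exp(3^(1/3)*z/2)


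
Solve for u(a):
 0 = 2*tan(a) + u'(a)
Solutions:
 u(a) = C1 + 2*log(cos(a))


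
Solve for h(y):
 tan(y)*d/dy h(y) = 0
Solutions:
 h(y) = C1


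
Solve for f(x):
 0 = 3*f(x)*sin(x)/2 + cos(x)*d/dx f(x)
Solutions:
 f(x) = C1*cos(x)^(3/2)


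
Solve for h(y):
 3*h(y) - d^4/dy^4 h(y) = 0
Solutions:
 h(y) = C1*exp(-3^(1/4)*y) + C2*exp(3^(1/4)*y) + C3*sin(3^(1/4)*y) + C4*cos(3^(1/4)*y)


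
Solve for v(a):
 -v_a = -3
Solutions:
 v(a) = C1 + 3*a


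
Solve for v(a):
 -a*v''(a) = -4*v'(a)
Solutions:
 v(a) = C1 + C2*a^5


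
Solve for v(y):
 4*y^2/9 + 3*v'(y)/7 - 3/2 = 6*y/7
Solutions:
 v(y) = C1 - 28*y^3/81 + y^2 + 7*y/2


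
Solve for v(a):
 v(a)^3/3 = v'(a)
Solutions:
 v(a) = -sqrt(6)*sqrt(-1/(C1 + a))/2
 v(a) = sqrt(6)*sqrt(-1/(C1 + a))/2


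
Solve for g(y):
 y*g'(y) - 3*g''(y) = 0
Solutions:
 g(y) = C1 + C2*erfi(sqrt(6)*y/6)


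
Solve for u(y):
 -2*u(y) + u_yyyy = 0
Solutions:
 u(y) = C1*exp(-2^(1/4)*y) + C2*exp(2^(1/4)*y) + C3*sin(2^(1/4)*y) + C4*cos(2^(1/4)*y)


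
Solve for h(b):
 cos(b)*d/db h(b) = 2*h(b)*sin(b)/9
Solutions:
 h(b) = C1/cos(b)^(2/9)


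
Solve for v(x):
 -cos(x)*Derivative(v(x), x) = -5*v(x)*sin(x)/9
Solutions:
 v(x) = C1/cos(x)^(5/9)


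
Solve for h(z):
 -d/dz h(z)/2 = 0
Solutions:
 h(z) = C1


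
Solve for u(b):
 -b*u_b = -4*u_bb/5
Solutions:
 u(b) = C1 + C2*erfi(sqrt(10)*b/4)


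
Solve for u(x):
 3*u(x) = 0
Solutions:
 u(x) = 0


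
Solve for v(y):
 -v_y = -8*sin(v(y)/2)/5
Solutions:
 -8*y/5 + log(cos(v(y)/2) - 1) - log(cos(v(y)/2) + 1) = C1


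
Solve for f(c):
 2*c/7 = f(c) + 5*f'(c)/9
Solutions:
 f(c) = C1*exp(-9*c/5) + 2*c/7 - 10/63


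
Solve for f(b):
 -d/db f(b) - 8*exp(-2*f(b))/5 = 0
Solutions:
 f(b) = log(-sqrt(C1 - 80*b)) - log(5)
 f(b) = log(C1 - 80*b)/2 - log(5)


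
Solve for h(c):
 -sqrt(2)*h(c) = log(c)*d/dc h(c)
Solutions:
 h(c) = C1*exp(-sqrt(2)*li(c))


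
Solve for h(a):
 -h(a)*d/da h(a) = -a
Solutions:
 h(a) = -sqrt(C1 + a^2)
 h(a) = sqrt(C1 + a^2)


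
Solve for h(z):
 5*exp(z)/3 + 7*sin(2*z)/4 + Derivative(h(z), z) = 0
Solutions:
 h(z) = C1 - 5*exp(z)/3 + 7*cos(2*z)/8


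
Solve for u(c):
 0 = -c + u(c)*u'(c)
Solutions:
 u(c) = -sqrt(C1 + c^2)
 u(c) = sqrt(C1 + c^2)


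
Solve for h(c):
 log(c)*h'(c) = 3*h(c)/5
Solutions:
 h(c) = C1*exp(3*li(c)/5)


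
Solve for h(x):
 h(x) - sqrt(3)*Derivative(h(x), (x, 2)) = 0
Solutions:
 h(x) = C1*exp(-3^(3/4)*x/3) + C2*exp(3^(3/4)*x/3)


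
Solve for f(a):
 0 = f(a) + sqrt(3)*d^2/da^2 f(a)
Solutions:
 f(a) = C1*sin(3^(3/4)*a/3) + C2*cos(3^(3/4)*a/3)


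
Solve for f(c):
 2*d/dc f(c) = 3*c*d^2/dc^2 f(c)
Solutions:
 f(c) = C1 + C2*c^(5/3)


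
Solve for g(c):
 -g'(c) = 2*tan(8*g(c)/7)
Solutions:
 g(c) = -7*asin(C1*exp(-16*c/7))/8 + 7*pi/8
 g(c) = 7*asin(C1*exp(-16*c/7))/8


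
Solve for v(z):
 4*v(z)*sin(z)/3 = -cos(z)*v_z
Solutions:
 v(z) = C1*cos(z)^(4/3)


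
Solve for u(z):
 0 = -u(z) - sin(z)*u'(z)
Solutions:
 u(z) = C1*sqrt(cos(z) + 1)/sqrt(cos(z) - 1)


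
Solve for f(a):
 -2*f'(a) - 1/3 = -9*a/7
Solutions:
 f(a) = C1 + 9*a^2/28 - a/6


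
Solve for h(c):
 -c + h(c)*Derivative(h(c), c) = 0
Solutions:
 h(c) = -sqrt(C1 + c^2)
 h(c) = sqrt(C1 + c^2)


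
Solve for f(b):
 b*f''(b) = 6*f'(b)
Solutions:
 f(b) = C1 + C2*b^7


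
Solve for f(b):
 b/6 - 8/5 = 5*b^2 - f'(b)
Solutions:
 f(b) = C1 + 5*b^3/3 - b^2/12 + 8*b/5


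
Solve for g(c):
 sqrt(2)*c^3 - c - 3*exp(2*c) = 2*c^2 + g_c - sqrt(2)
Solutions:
 g(c) = C1 + sqrt(2)*c^4/4 - 2*c^3/3 - c^2/2 + sqrt(2)*c - 3*exp(2*c)/2


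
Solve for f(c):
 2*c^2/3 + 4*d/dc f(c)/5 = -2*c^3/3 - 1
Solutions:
 f(c) = C1 - 5*c^4/24 - 5*c^3/18 - 5*c/4


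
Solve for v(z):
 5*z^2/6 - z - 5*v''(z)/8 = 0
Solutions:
 v(z) = C1 + C2*z + z^4/9 - 4*z^3/15


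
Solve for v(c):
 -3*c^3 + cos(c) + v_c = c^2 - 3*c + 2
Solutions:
 v(c) = C1 + 3*c^4/4 + c^3/3 - 3*c^2/2 + 2*c - sin(c)


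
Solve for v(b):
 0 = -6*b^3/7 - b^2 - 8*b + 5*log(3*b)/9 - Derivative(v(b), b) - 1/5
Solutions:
 v(b) = C1 - 3*b^4/14 - b^3/3 - 4*b^2 + 5*b*log(b)/9 - 34*b/45 + 5*b*log(3)/9


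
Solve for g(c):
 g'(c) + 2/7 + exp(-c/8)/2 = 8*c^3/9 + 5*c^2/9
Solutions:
 g(c) = C1 + 2*c^4/9 + 5*c^3/27 - 2*c/7 + 4*exp(-c/8)


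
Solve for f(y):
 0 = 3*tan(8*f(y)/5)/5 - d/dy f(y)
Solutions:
 f(y) = -5*asin(C1*exp(24*y/25))/8 + 5*pi/8
 f(y) = 5*asin(C1*exp(24*y/25))/8


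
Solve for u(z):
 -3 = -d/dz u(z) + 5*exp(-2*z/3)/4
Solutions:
 u(z) = C1 + 3*z - 15*exp(-2*z/3)/8


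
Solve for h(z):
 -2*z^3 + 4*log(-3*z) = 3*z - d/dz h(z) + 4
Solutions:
 h(z) = C1 + z^4/2 + 3*z^2/2 - 4*z*log(-z) + 4*z*(2 - log(3))


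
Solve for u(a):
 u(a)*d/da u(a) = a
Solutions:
 u(a) = -sqrt(C1 + a^2)
 u(a) = sqrt(C1 + a^2)


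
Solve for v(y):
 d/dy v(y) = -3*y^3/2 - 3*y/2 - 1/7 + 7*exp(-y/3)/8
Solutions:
 v(y) = C1 - 3*y^4/8 - 3*y^2/4 - y/7 - 21*exp(-y/3)/8


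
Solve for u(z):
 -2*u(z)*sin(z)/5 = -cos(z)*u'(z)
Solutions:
 u(z) = C1/cos(z)^(2/5)


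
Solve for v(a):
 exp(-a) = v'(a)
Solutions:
 v(a) = C1 - exp(-a)


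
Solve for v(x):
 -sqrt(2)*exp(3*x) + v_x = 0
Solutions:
 v(x) = C1 + sqrt(2)*exp(3*x)/3


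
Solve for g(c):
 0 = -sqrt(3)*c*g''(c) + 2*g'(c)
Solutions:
 g(c) = C1 + C2*c^(1 + 2*sqrt(3)/3)


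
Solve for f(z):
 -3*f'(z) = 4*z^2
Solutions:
 f(z) = C1 - 4*z^3/9


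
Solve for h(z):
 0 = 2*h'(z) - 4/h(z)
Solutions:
 h(z) = -sqrt(C1 + 4*z)
 h(z) = sqrt(C1 + 4*z)


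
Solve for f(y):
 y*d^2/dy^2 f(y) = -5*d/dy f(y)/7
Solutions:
 f(y) = C1 + C2*y^(2/7)


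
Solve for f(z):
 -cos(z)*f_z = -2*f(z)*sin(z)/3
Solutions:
 f(z) = C1/cos(z)^(2/3)


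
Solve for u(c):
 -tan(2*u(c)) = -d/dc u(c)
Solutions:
 u(c) = -asin(C1*exp(2*c))/2 + pi/2
 u(c) = asin(C1*exp(2*c))/2


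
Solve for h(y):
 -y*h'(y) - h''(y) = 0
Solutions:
 h(y) = C1 + C2*erf(sqrt(2)*y/2)


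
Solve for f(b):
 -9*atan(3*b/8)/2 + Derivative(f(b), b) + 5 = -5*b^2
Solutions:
 f(b) = C1 - 5*b^3/3 + 9*b*atan(3*b/8)/2 - 5*b - 6*log(9*b^2 + 64)


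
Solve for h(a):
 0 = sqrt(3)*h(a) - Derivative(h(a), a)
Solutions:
 h(a) = C1*exp(sqrt(3)*a)


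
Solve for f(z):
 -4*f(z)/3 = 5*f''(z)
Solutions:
 f(z) = C1*sin(2*sqrt(15)*z/15) + C2*cos(2*sqrt(15)*z/15)


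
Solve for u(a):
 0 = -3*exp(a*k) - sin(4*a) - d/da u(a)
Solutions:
 u(a) = C1 + cos(4*a)/4 - 3*exp(a*k)/k


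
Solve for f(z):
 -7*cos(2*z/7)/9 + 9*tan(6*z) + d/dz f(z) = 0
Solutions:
 f(z) = C1 + 3*log(cos(6*z))/2 + 49*sin(2*z/7)/18


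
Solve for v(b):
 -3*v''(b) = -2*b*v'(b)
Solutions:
 v(b) = C1 + C2*erfi(sqrt(3)*b/3)


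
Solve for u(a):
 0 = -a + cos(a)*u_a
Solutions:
 u(a) = C1 + Integral(a/cos(a), a)


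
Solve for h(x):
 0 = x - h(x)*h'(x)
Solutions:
 h(x) = -sqrt(C1 + x^2)
 h(x) = sqrt(C1 + x^2)


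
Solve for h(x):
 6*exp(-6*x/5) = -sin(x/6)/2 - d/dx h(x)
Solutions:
 h(x) = C1 + 3*cos(x/6) + 5*exp(-6*x/5)


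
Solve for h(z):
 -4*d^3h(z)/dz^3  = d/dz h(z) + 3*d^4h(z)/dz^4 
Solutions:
 h(z) = C1 + C2*exp(z*(-16 + 32*2^(1/3)/(9*sqrt(1497) + 371)^(1/3) + 2^(2/3)*(9*sqrt(1497) + 371)^(1/3))/36)*sin(2^(1/3)*sqrt(3)*z*(-2^(1/3)*(9*sqrt(1497) + 371)^(1/3) + 32/(9*sqrt(1497) + 371)^(1/3))/36) + C3*exp(z*(-16 + 32*2^(1/3)/(9*sqrt(1497) + 371)^(1/3) + 2^(2/3)*(9*sqrt(1497) + 371)^(1/3))/36)*cos(2^(1/3)*sqrt(3)*z*(-2^(1/3)*(9*sqrt(1497) + 371)^(1/3) + 32/(9*sqrt(1497) + 371)^(1/3))/36) + C4*exp(-z*(32*2^(1/3)/(9*sqrt(1497) + 371)^(1/3) + 8 + 2^(2/3)*(9*sqrt(1497) + 371)^(1/3))/18)


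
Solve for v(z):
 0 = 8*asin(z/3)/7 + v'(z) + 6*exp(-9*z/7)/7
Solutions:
 v(z) = C1 - 8*z*asin(z/3)/7 - 8*sqrt(9 - z^2)/7 + 2*exp(-9*z/7)/3


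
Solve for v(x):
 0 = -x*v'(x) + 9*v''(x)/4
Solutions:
 v(x) = C1 + C2*erfi(sqrt(2)*x/3)


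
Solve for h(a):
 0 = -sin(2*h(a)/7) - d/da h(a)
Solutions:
 a + 7*log(cos(2*h(a)/7) - 1)/4 - 7*log(cos(2*h(a)/7) + 1)/4 = C1


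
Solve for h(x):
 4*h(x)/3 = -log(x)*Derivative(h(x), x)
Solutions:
 h(x) = C1*exp(-4*li(x)/3)


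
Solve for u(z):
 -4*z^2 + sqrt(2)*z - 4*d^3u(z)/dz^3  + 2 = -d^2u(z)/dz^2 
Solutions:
 u(z) = C1 + C2*z + C3*exp(z/4) + z^4/3 + z^3*(32 - sqrt(2))/6 + z^2*(63 - 2*sqrt(2))


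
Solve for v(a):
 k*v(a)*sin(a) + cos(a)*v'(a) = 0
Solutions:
 v(a) = C1*exp(k*log(cos(a)))


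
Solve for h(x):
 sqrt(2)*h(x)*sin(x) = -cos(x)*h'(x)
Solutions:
 h(x) = C1*cos(x)^(sqrt(2))


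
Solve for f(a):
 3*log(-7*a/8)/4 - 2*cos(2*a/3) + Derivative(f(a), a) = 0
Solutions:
 f(a) = C1 - 3*a*log(-a)/4 - a*log(7) + a*log(14)/4 + 3*a/4 + 2*a*log(2) + 3*sin(2*a/3)


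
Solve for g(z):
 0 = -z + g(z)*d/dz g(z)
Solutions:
 g(z) = -sqrt(C1 + z^2)
 g(z) = sqrt(C1 + z^2)


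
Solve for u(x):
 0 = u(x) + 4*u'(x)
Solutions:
 u(x) = C1*exp(-x/4)


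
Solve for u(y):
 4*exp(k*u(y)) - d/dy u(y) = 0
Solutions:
 u(y) = Piecewise((log(-1/(C1*k + 4*k*y))/k, Ne(k, 0)), (nan, True))
 u(y) = Piecewise((C1 + 4*y, Eq(k, 0)), (nan, True))


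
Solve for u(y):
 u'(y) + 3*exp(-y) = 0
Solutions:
 u(y) = C1 + 3*exp(-y)


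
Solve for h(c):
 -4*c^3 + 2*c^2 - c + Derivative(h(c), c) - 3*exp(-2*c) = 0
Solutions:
 h(c) = C1 + c^4 - 2*c^3/3 + c^2/2 - 3*exp(-2*c)/2


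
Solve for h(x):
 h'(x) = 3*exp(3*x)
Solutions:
 h(x) = C1 + exp(3*x)


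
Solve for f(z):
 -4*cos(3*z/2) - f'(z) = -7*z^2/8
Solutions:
 f(z) = C1 + 7*z^3/24 - 8*sin(3*z/2)/3


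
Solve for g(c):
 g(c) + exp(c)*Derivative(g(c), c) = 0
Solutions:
 g(c) = C1*exp(exp(-c))


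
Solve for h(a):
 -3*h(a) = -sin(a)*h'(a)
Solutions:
 h(a) = C1*(cos(a) - 1)^(3/2)/(cos(a) + 1)^(3/2)


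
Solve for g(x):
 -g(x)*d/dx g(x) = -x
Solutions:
 g(x) = -sqrt(C1 + x^2)
 g(x) = sqrt(C1 + x^2)


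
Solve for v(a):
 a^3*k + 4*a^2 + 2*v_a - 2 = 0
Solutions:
 v(a) = C1 - a^4*k/8 - 2*a^3/3 + a


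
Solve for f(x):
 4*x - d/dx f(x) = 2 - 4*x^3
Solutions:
 f(x) = C1 + x^4 + 2*x^2 - 2*x


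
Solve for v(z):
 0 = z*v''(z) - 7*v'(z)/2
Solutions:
 v(z) = C1 + C2*z^(9/2)


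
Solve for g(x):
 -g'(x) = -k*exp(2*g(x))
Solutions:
 g(x) = log(-sqrt(-1/(C1 + k*x))) - log(2)/2
 g(x) = log(-1/(C1 + k*x))/2 - log(2)/2


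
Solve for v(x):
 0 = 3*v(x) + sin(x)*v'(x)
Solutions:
 v(x) = C1*(cos(x) + 1)^(3/2)/(cos(x) - 1)^(3/2)


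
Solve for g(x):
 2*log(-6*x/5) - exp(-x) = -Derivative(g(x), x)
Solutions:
 g(x) = C1 - 2*x*log(-x) + 2*x*(-log(6) + 1 + log(5)) - exp(-x)


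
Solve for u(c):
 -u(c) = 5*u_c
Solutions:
 u(c) = C1*exp(-c/5)


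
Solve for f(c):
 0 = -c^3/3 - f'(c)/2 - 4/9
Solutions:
 f(c) = C1 - c^4/6 - 8*c/9


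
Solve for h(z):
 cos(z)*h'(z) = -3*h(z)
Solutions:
 h(z) = C1*(sin(z) - 1)^(3/2)/(sin(z) + 1)^(3/2)


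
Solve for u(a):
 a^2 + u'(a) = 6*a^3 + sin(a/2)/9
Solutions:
 u(a) = C1 + 3*a^4/2 - a^3/3 - 2*cos(a/2)/9


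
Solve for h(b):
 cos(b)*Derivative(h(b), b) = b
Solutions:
 h(b) = C1 + Integral(b/cos(b), b)


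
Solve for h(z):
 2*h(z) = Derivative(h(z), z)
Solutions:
 h(z) = C1*exp(2*z)


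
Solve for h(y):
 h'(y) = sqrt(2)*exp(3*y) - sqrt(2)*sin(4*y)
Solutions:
 h(y) = C1 + sqrt(2)*exp(3*y)/3 + sqrt(2)*cos(4*y)/4


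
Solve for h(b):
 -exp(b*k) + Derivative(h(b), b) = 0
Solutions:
 h(b) = C1 + exp(b*k)/k


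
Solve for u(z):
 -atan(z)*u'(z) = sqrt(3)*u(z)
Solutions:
 u(z) = C1*exp(-sqrt(3)*Integral(1/atan(z), z))


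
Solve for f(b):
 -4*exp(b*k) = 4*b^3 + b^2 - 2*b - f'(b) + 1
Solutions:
 f(b) = C1 + b^4 + b^3/3 - b^2 + b + 4*exp(b*k)/k


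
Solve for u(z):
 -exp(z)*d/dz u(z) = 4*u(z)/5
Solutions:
 u(z) = C1*exp(4*exp(-z)/5)


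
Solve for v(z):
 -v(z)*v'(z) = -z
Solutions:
 v(z) = -sqrt(C1 + z^2)
 v(z) = sqrt(C1 + z^2)


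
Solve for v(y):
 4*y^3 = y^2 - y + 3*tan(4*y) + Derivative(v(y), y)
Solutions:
 v(y) = C1 + y^4 - y^3/3 + y^2/2 + 3*log(cos(4*y))/4


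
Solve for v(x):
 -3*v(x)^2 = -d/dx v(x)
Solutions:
 v(x) = -1/(C1 + 3*x)


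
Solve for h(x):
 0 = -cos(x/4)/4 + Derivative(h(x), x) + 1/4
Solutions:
 h(x) = C1 - x/4 + sin(x/4)


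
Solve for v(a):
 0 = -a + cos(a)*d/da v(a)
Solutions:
 v(a) = C1 + Integral(a/cos(a), a)


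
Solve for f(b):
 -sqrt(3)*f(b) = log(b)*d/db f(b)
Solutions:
 f(b) = C1*exp(-sqrt(3)*li(b))


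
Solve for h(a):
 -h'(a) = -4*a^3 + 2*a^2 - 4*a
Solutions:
 h(a) = C1 + a^4 - 2*a^3/3 + 2*a^2


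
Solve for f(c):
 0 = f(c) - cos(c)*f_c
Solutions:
 f(c) = C1*sqrt(sin(c) + 1)/sqrt(sin(c) - 1)


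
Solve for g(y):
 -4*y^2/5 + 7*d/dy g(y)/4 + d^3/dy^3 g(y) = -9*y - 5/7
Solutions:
 g(y) = C1 + C2*sin(sqrt(7)*y/2) + C3*cos(sqrt(7)*y/2) + 16*y^3/105 - 18*y^2/7 - 228*y/245


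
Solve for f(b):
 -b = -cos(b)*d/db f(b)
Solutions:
 f(b) = C1 + Integral(b/cos(b), b)


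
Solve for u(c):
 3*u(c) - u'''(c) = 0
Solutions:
 u(c) = C3*exp(3^(1/3)*c) + (C1*sin(3^(5/6)*c/2) + C2*cos(3^(5/6)*c/2))*exp(-3^(1/3)*c/2)


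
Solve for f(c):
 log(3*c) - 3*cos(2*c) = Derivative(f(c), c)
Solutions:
 f(c) = C1 + c*log(c) - c + c*log(3) - 3*sin(2*c)/2


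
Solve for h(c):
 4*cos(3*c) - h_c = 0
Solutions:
 h(c) = C1 + 4*sin(3*c)/3


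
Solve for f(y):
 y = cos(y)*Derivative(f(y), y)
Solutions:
 f(y) = C1 + Integral(y/cos(y), y)


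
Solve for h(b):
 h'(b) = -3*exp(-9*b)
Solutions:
 h(b) = C1 + exp(-9*b)/3


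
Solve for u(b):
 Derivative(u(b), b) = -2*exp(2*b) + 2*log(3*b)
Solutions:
 u(b) = C1 + 2*b*log(b) + 2*b*(-1 + log(3)) - exp(2*b)


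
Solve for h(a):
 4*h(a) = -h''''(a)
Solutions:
 h(a) = (C1*sin(a) + C2*cos(a))*exp(-a) + (C3*sin(a) + C4*cos(a))*exp(a)


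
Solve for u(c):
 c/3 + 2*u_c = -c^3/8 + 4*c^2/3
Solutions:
 u(c) = C1 - c^4/64 + 2*c^3/9 - c^2/12


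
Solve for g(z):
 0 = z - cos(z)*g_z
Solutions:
 g(z) = C1 + Integral(z/cos(z), z)


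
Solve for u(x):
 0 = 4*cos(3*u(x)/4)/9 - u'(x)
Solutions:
 -4*x/9 - 2*log(sin(3*u(x)/4) - 1)/3 + 2*log(sin(3*u(x)/4) + 1)/3 = C1


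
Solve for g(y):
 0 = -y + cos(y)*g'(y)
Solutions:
 g(y) = C1 + Integral(y/cos(y), y)


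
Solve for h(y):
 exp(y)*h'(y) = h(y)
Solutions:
 h(y) = C1*exp(-exp(-y))


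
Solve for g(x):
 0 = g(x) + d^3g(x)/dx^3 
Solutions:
 g(x) = C3*exp(-x) + (C1*sin(sqrt(3)*x/2) + C2*cos(sqrt(3)*x/2))*exp(x/2)


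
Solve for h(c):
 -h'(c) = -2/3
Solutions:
 h(c) = C1 + 2*c/3


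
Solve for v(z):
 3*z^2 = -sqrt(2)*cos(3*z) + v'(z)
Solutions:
 v(z) = C1 + z^3 + sqrt(2)*sin(3*z)/3


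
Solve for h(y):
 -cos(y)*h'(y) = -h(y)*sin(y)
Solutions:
 h(y) = C1/cos(y)


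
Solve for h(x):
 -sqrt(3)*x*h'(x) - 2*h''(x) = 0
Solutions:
 h(x) = C1 + C2*erf(3^(1/4)*x/2)


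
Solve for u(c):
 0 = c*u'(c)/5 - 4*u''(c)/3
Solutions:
 u(c) = C1 + C2*erfi(sqrt(30)*c/20)


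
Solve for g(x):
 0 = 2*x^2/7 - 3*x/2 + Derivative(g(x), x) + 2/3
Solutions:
 g(x) = C1 - 2*x^3/21 + 3*x^2/4 - 2*x/3


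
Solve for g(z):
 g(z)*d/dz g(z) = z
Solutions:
 g(z) = -sqrt(C1 + z^2)
 g(z) = sqrt(C1 + z^2)


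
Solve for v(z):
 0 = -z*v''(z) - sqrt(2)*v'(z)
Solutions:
 v(z) = C1 + C2*z^(1 - sqrt(2))


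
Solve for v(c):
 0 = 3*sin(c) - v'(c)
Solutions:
 v(c) = C1 - 3*cos(c)


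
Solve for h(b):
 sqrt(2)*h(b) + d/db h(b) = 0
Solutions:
 h(b) = C1*exp(-sqrt(2)*b)


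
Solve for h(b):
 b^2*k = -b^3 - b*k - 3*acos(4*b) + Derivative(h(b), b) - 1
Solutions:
 h(b) = C1 + b^4/4 + b^3*k/3 + b^2*k/2 + 3*b*acos(4*b) + b - 3*sqrt(1 - 16*b^2)/4


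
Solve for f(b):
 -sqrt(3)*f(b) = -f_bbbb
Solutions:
 f(b) = C1*exp(-3^(1/8)*b) + C2*exp(3^(1/8)*b) + C3*sin(3^(1/8)*b) + C4*cos(3^(1/8)*b)


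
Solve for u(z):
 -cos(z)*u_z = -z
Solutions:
 u(z) = C1 + Integral(z/cos(z), z)


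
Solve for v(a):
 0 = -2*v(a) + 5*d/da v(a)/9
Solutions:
 v(a) = C1*exp(18*a/5)


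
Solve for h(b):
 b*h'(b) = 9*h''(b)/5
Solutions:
 h(b) = C1 + C2*erfi(sqrt(10)*b/6)


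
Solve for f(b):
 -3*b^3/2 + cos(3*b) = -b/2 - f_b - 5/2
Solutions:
 f(b) = C1 + 3*b^4/8 - b^2/4 - 5*b/2 - sin(3*b)/3


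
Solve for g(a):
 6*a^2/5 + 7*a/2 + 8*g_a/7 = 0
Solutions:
 g(a) = C1 - 7*a^3/20 - 49*a^2/32


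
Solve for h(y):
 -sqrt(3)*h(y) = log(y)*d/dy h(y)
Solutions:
 h(y) = C1*exp(-sqrt(3)*li(y))


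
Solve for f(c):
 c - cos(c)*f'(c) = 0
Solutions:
 f(c) = C1 + Integral(c/cos(c), c)


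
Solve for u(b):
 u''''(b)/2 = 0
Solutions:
 u(b) = C1 + C2*b + C3*b^2 + C4*b^3


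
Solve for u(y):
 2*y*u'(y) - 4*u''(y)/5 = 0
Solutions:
 u(y) = C1 + C2*erfi(sqrt(5)*y/2)


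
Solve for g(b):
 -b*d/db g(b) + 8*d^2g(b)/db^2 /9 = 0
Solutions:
 g(b) = C1 + C2*erfi(3*b/4)


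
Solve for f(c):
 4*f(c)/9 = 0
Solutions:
 f(c) = 0


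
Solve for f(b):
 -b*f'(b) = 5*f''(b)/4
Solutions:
 f(b) = C1 + C2*erf(sqrt(10)*b/5)


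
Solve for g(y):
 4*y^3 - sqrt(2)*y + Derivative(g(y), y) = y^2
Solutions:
 g(y) = C1 - y^4 + y^3/3 + sqrt(2)*y^2/2


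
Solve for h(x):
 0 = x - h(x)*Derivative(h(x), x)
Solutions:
 h(x) = -sqrt(C1 + x^2)
 h(x) = sqrt(C1 + x^2)


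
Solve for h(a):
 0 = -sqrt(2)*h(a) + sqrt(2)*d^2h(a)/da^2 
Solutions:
 h(a) = C1*exp(-a) + C2*exp(a)


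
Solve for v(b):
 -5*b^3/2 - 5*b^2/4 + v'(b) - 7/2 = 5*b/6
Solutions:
 v(b) = C1 + 5*b^4/8 + 5*b^3/12 + 5*b^2/12 + 7*b/2


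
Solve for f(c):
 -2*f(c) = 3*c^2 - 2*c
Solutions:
 f(c) = c*(2 - 3*c)/2


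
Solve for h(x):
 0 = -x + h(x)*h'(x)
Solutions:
 h(x) = -sqrt(C1 + x^2)
 h(x) = sqrt(C1 + x^2)


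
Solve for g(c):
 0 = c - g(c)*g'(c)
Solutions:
 g(c) = -sqrt(C1 + c^2)
 g(c) = sqrt(C1 + c^2)


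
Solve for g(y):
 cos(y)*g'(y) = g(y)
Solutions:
 g(y) = C1*sqrt(sin(y) + 1)/sqrt(sin(y) - 1)


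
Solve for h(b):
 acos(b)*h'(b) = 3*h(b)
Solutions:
 h(b) = C1*exp(3*Integral(1/acos(b), b))


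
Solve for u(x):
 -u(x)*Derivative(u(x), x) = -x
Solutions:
 u(x) = -sqrt(C1 + x^2)
 u(x) = sqrt(C1 + x^2)


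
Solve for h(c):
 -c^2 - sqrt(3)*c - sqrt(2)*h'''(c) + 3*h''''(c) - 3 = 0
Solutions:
 h(c) = C1 + C2*c + C3*c^2 + C4*exp(sqrt(2)*c/3) - sqrt(2)*c^5/120 + c^4*(-6 - sqrt(6))/48 + c^3*(-sqrt(2) - sqrt(3)/4)


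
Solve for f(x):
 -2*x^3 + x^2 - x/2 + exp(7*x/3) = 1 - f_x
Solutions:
 f(x) = C1 + x^4/2 - x^3/3 + x^2/4 + x - 3*exp(7*x/3)/7


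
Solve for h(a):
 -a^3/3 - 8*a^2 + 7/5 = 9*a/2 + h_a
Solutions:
 h(a) = C1 - a^4/12 - 8*a^3/3 - 9*a^2/4 + 7*a/5


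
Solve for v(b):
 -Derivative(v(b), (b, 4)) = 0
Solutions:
 v(b) = C1 + C2*b + C3*b^2 + C4*b^3


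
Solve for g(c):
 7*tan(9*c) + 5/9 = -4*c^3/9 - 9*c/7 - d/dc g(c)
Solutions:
 g(c) = C1 - c^4/9 - 9*c^2/14 - 5*c/9 + 7*log(cos(9*c))/9


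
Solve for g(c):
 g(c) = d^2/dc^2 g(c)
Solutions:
 g(c) = C1*exp(-c) + C2*exp(c)


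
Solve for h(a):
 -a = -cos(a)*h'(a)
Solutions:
 h(a) = C1 + Integral(a/cos(a), a)


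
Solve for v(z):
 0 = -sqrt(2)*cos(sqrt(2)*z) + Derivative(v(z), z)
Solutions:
 v(z) = C1 + sin(sqrt(2)*z)


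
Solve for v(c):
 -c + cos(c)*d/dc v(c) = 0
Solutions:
 v(c) = C1 + Integral(c/cos(c), c)


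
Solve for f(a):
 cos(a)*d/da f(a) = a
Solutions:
 f(a) = C1 + Integral(a/cos(a), a)


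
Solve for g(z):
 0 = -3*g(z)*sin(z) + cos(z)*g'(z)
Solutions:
 g(z) = C1/cos(z)^3


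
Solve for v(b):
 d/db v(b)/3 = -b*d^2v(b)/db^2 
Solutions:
 v(b) = C1 + C2*b^(2/3)


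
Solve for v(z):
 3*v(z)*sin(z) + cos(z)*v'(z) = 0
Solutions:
 v(z) = C1*cos(z)^3


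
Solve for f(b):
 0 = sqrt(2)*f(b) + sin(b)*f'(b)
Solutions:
 f(b) = C1*(cos(b) + 1)^(sqrt(2)/2)/(cos(b) - 1)^(sqrt(2)/2)


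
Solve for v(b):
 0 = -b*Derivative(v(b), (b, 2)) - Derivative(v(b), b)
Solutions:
 v(b) = C1 + C2*log(b)


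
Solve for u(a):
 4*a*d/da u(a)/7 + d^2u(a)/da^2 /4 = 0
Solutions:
 u(a) = C1 + C2*erf(2*sqrt(14)*a/7)


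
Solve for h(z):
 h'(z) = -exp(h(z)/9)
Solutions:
 h(z) = 9*log(1/(C1 + z)) + 18*log(3)


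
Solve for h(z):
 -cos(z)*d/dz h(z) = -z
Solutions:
 h(z) = C1 + Integral(z/cos(z), z)


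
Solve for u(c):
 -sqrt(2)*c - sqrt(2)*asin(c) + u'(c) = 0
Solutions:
 u(c) = C1 + sqrt(2)*c^2/2 + sqrt(2)*(c*asin(c) + sqrt(1 - c^2))


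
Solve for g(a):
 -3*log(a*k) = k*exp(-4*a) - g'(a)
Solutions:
 g(a) = C1 + 3*a*log(a*k) - 3*a - k*exp(-4*a)/4


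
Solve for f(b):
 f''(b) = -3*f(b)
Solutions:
 f(b) = C1*sin(sqrt(3)*b) + C2*cos(sqrt(3)*b)


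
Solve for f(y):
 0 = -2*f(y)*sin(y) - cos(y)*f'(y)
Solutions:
 f(y) = C1*cos(y)^2


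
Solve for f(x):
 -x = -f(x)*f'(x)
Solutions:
 f(x) = -sqrt(C1 + x^2)
 f(x) = sqrt(C1 + x^2)


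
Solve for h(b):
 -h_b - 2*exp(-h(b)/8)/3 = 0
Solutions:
 h(b) = 8*log(C1 - b/12)


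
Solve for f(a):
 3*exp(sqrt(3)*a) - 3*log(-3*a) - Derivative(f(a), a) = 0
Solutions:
 f(a) = C1 - 3*a*log(-a) + 3*a*(1 - log(3)) + sqrt(3)*exp(sqrt(3)*a)


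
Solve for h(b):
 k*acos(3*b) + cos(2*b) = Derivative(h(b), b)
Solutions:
 h(b) = C1 + k*(b*acos(3*b) - sqrt(1 - 9*b^2)/3) + sin(2*b)/2


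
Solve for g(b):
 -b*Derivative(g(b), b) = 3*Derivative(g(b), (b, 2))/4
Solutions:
 g(b) = C1 + C2*erf(sqrt(6)*b/3)


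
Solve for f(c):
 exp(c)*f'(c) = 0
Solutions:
 f(c) = C1


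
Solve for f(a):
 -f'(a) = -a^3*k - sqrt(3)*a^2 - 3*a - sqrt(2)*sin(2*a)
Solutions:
 f(a) = C1 + a^4*k/4 + sqrt(3)*a^3/3 + 3*a^2/2 - sqrt(2)*cos(2*a)/2


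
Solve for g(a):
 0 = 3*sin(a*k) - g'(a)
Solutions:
 g(a) = C1 - 3*cos(a*k)/k


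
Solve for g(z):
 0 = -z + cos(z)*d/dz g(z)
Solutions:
 g(z) = C1 + Integral(z/cos(z), z)


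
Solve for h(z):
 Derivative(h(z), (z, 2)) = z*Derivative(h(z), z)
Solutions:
 h(z) = C1 + C2*erfi(sqrt(2)*z/2)


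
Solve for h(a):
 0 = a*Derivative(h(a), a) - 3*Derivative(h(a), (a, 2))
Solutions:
 h(a) = C1 + C2*erfi(sqrt(6)*a/6)


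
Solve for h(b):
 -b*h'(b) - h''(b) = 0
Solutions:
 h(b) = C1 + C2*erf(sqrt(2)*b/2)


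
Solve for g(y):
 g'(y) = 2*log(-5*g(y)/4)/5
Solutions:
 -5*Integral(1/(log(-_y) - 2*log(2) + log(5)), (_y, g(y)))/2 = C1 - y


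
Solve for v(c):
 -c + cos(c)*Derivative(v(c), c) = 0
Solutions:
 v(c) = C1 + Integral(c/cos(c), c)


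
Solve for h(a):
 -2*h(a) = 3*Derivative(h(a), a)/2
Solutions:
 h(a) = C1*exp(-4*a/3)


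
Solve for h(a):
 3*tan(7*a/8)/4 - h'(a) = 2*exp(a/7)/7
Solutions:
 h(a) = C1 - 2*exp(a/7) - 6*log(cos(7*a/8))/7


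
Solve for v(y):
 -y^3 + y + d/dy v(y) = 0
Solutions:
 v(y) = C1 + y^4/4 - y^2/2


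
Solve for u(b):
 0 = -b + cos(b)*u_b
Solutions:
 u(b) = C1 + Integral(b/cos(b), b)


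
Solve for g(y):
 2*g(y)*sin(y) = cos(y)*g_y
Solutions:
 g(y) = C1/cos(y)^2


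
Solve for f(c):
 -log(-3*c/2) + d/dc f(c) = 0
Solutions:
 f(c) = C1 + c*log(-c) + c*(-1 - log(2) + log(3))


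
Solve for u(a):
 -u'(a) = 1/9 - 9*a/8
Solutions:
 u(a) = C1 + 9*a^2/16 - a/9


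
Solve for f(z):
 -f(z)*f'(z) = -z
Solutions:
 f(z) = -sqrt(C1 + z^2)
 f(z) = sqrt(C1 + z^2)


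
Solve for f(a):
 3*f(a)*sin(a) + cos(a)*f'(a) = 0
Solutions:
 f(a) = C1*cos(a)^3


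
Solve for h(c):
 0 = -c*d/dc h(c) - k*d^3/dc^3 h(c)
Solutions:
 h(c) = C1 + Integral(C2*airyai(c*(-1/k)^(1/3)) + C3*airybi(c*(-1/k)^(1/3)), c)


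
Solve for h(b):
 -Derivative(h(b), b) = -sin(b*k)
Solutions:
 h(b) = C1 - cos(b*k)/k


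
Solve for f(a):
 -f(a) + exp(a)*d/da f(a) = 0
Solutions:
 f(a) = C1*exp(-exp(-a))


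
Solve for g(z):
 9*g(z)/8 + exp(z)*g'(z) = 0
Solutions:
 g(z) = C1*exp(9*exp(-z)/8)


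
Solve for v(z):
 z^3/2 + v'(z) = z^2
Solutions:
 v(z) = C1 - z^4/8 + z^3/3


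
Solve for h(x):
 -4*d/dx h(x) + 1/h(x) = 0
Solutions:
 h(x) = -sqrt(C1 + 2*x)/2
 h(x) = sqrt(C1 + 2*x)/2


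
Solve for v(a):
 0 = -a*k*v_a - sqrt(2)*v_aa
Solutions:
 v(a) = Piecewise((-2^(3/4)*sqrt(pi)*C1*erf(2^(1/4)*a*sqrt(k)/2)/(2*sqrt(k)) - C2, (k > 0) | (k < 0)), (-C1*a - C2, True))


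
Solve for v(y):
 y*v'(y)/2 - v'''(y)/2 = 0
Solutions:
 v(y) = C1 + Integral(C2*airyai(y) + C3*airybi(y), y)


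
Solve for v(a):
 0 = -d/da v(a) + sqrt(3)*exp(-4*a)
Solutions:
 v(a) = C1 - sqrt(3)*exp(-4*a)/4


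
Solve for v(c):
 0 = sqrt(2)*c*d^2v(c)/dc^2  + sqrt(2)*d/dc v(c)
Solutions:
 v(c) = C1 + C2*log(c)


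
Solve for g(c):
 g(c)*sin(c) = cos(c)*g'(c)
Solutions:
 g(c) = C1/cos(c)


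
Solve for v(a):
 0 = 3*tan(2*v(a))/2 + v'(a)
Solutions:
 v(a) = -asin(C1*exp(-3*a))/2 + pi/2
 v(a) = asin(C1*exp(-3*a))/2


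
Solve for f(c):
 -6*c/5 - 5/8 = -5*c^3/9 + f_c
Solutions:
 f(c) = C1 + 5*c^4/36 - 3*c^2/5 - 5*c/8


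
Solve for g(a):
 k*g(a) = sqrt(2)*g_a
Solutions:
 g(a) = C1*exp(sqrt(2)*a*k/2)


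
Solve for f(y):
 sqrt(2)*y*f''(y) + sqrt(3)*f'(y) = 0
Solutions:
 f(y) = C1 + C2*y^(1 - sqrt(6)/2)


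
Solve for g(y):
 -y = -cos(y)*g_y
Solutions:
 g(y) = C1 + Integral(y/cos(y), y)


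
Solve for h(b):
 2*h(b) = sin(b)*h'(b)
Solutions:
 h(b) = C1*(cos(b) - 1)/(cos(b) + 1)


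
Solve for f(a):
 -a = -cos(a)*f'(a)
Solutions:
 f(a) = C1 + Integral(a/cos(a), a)


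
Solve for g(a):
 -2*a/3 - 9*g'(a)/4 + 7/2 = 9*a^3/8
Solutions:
 g(a) = C1 - a^4/8 - 4*a^2/27 + 14*a/9


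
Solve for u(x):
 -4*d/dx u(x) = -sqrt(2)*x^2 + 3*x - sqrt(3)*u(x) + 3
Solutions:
 u(x) = C1*exp(sqrt(3)*x/4) - sqrt(6)*x^2/3 - 8*sqrt(2)*x/3 + sqrt(3)*x - 32*sqrt(6)/9 + sqrt(3) + 4


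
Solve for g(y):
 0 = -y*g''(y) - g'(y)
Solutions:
 g(y) = C1 + C2*log(y)


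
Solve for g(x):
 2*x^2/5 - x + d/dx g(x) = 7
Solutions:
 g(x) = C1 - 2*x^3/15 + x^2/2 + 7*x


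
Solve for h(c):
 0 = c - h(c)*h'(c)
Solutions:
 h(c) = -sqrt(C1 + c^2)
 h(c) = sqrt(C1 + c^2)


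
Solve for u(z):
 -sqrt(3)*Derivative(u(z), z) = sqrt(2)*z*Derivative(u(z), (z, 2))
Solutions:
 u(z) = C1 + C2*z^(1 - sqrt(6)/2)


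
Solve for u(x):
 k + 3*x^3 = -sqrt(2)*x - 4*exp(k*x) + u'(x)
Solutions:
 u(x) = C1 + k*x + 3*x^4/4 + sqrt(2)*x^2/2 + 4*exp(k*x)/k
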